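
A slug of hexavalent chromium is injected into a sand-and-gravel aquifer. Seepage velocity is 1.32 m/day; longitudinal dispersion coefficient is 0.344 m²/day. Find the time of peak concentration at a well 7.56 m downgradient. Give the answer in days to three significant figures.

5.53 days

For the 1D instantaneous-source solution, setting ∂C/∂t = 0 at fixed x gives v²t² + 2Dt − x² = 0, so t = (√(D² + v²x²) − D)/v².
√(D² + v²x²) = √(0.344² + 1.32² × 7.56²) = 9.985; v² = 1.7424.
t = (9.985 − 0.344)/1.7424 = 5.53 days (vs. the pure-advection estimate x/v = 5.73 d).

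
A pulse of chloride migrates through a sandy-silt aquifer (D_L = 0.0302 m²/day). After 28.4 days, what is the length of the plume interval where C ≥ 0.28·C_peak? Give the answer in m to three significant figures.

The plume is Gaussian with σ = √(2Dt) = √(2 × 0.0302 × 28.4) = 1.310 m.
C/C_peak = exp(−Δx²/(2σ²)) = 0.28 ⇒ Δx = σ·√(−2 ln 0.28) = 1.310 × 1.596 = 2.091 m.
Width = 2Δx = 4.18 m.

4.18 m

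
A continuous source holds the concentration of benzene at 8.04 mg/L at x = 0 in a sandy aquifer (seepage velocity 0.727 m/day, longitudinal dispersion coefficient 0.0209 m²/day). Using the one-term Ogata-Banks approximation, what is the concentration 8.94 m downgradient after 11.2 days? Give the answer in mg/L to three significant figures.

0.980 mg/L

For a continuous step input, C/C₀ ≈ ½·erfc((x−vt)/(2√(Dt))).
vt = 0.727 × 11.2 = 8.1424 m and 2√(Dt) = 2√(0.0209 × 11.2) = 0.9676 m.
Argument (x−vt)/(2√(Dt)) = (8.94 − 8.1424)/0.9676 = 0.8243; ½·erfc(0.8243) = 0.1219.
C = 8.04 × 0.1219 = 0.980 mg/L.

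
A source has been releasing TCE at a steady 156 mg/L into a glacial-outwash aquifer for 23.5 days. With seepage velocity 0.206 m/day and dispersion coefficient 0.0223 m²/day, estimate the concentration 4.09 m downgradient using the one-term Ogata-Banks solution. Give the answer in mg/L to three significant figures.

For a continuous step input, C/C₀ ≈ ½·erfc((x−vt)/(2√(Dt))).
vt = 0.206 × 23.5 = 4.841 m and 2√(Dt) = 2√(0.0223 × 23.5) = 1.448 m.
Argument (x−vt)/(2√(Dt)) = (4.09 − 4.841)/1.448 = -0.5186; ½·erfc(-0.5186) = 0.7683.
C = 156 × 0.7683 = 120 mg/L.

120 mg/L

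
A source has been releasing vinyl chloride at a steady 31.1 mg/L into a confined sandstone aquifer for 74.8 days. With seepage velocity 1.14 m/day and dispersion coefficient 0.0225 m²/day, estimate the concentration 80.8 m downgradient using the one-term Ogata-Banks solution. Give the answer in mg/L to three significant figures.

30.9 mg/L

For a continuous step input, C/C₀ ≈ ½·erfc((x−vt)/(2√(Dt))).
vt = 1.14 × 74.8 = 85.272 m and 2√(Dt) = 2√(0.0225 × 74.8) = 2.595 m.
Argument (x−vt)/(2√(Dt)) = (80.8 − 85.272)/2.595 = -1.723; ½·erfc(-1.723) = 0.9926.
C = 31.1 × 0.9926 = 30.9 mg/L.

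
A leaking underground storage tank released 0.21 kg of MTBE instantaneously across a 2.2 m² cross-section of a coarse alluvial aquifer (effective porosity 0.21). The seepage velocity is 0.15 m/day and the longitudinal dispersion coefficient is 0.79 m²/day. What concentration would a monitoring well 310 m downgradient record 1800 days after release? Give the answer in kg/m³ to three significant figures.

For an instantaneous plane source, C(x,t) = M/(n_e·A·√(4πDt)) · exp(−(x−vt)²/(4Dt)), with n_e·A the pore (flow) area.
Plume center vt = 0.15 × 1800 = 270 m, so the well at 310 m is 40 m downgradient of the peak.
√(4πDt) = 133.7 m, giving peak height M/(n_e·A·√(4πDt)) = 0.21/(0.21 × 2.2 × 133.7) = 0.003400 kg/m³.
(x−vt)²/(4Dt) = (40)²/(4 × 0.79 × 1800) = 0.2813; exp(−0.2813) = 0.7548.
C = 0.003400 × 0.7548 = 0.00257 kg/m³.

0.00257 kg/m³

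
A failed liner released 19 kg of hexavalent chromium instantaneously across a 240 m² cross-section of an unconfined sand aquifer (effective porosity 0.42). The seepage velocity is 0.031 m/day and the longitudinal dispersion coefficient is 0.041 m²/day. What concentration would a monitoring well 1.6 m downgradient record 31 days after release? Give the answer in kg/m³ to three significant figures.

For an instantaneous plane source, C(x,t) = M/(n_e·A·√(4πDt)) · exp(−(x−vt)²/(4Dt)), with n_e·A the pore (flow) area.
Plume center vt = 0.031 × 31 = 0.961 m, so the well at 1.6 m is 0.639 m downgradient of the peak.
√(4πDt) = 3.996 m, giving peak height M/(n_e·A·√(4πDt)) = 19/(0.42 × 240 × 3.996) = 0.04717 kg/m³.
(x−vt)²/(4Dt) = (0.639)²/(4 × 0.041 × 31) = 0.08031; exp(−0.08031) = 0.9228.
C = 0.04717 × 0.9228 = 0.0435 kg/m³.

0.0435 kg/m³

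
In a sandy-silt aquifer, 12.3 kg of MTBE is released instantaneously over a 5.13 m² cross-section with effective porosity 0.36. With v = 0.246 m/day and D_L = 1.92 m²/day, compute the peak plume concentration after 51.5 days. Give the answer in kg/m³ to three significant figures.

The peak of an instantaneous 1D plume sits at x = vt; there the Gaussian factor is 1 and C_max = M/(n_e·A·√(4πDt)), where n_e·A is the pore area the mass is dissolved in.
√(4πDt) = √(4π × 1.92 × 51.5) = 35.25 m, so C_max = 12.3/(0.36 × 5.13 × 35.25) = 0.189 kg/m³.

0.189 kg/m³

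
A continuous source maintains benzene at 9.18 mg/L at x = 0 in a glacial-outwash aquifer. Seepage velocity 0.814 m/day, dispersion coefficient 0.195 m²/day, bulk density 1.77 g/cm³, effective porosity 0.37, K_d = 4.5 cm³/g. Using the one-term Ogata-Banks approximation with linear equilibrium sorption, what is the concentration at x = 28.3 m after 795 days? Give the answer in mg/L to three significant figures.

Retardation factor R = 1 + ρ_b·K_d/n = 1 + 1.77 × 4.5/0.37 = 22.53.
Sorption retards both mechanisms: v_R = v/R = 0.03613 m/day, D_R = D/R = 0.008655 m²/day.
v_R·t = 0.03613 × 795 = 28.72335 m; 2√(D_R t) = 5.246 m; argument = (28.3 − 28.72335)/5.246 = -0.08070.
C = C₀ × ½·erfc(-0.08070) = 9.18 × 0.5454 = 5.01 mg/L.

5.01 mg/L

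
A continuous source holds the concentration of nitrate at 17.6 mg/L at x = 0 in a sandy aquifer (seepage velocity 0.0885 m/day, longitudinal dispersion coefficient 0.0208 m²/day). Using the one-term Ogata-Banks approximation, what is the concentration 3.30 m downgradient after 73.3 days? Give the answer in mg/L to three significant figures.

For a continuous step input, C/C₀ ≈ ½·erfc((x−vt)/(2√(Dt))).
vt = 0.0885 × 73.3 = 6.48705 m and 2√(Dt) = 2√(0.0208 × 73.3) = 2.470 m.
Argument (x−vt)/(2√(Dt)) = (3.30 − 6.48705)/2.470 = -1.290; ½·erfc(-1.290) = 0.9659.
C = 17.6 × 0.9659 = 17.0 mg/L.

17.0 mg/L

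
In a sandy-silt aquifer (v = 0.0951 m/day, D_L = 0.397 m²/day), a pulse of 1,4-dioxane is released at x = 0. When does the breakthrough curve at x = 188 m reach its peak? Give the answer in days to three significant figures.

For the 1D instantaneous-source solution, setting ∂C/∂t = 0 at fixed x gives v²t² + 2Dt − x² = 0, so t = (√(D² + v²x²) − D)/v².
√(D² + v²x²) = √(0.397² + 0.0951² × 188²) = 17.88; v² = 0.00904401.
t = (17.88 − 0.397)/0.00904401 = 1930 days (vs. the pure-advection estimate x/v = 1980 d).

1930 days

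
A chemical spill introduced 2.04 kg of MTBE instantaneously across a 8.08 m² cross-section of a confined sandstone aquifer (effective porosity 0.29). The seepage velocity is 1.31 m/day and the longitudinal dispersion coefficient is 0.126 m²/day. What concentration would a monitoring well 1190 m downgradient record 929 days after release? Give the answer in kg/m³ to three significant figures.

For an instantaneous plane source, C(x,t) = M/(n_e·A·√(4πDt)) · exp(−(x−vt)²/(4Dt)), with n_e·A the pore (flow) area.
Plume center vt = 1.31 × 929 = 1216.99 m, so the well at 1190 m is 26.99 m upgradient of the peak.
√(4πDt) = 38.35 m, giving peak height M/(n_e·A·√(4πDt)) = 2.04/(0.29 × 8.08 × 38.35) = 0.02270 kg/m³.
(x−vt)²/(4Dt) = (-26.99)²/(4 × 0.126 × 929) = 1.556; exp(−1.556) = 0.2110.
C = 0.02270 × 0.2110 = 0.00479 kg/m³.

0.00479 kg/m³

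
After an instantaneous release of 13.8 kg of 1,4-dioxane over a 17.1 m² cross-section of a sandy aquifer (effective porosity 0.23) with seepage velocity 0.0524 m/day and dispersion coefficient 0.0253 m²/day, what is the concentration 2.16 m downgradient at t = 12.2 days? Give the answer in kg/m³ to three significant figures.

For an instantaneous plane source, C(x,t) = M/(n_e·A·√(4πDt)) · exp(−(x−vt)²/(4Dt)), with n_e·A the pore (flow) area.
Plume center vt = 0.0524 × 12.2 = 0.63928 m, so the well at 2.16 m is 1.52072 m downgradient of the peak.
√(4πDt) = 1.969 m, giving peak height M/(n_e·A·√(4πDt)) = 13.8/(0.23 × 17.1 × 1.969) = 1.782 kg/m³.
(x−vt)²/(4Dt) = (1.52072)²/(4 × 0.0253 × 12.2) = 1.873; exp(−1.873) = 0.1537.
C = 1.782 × 0.1537 = 0.274 kg/m³.

0.274 kg/m³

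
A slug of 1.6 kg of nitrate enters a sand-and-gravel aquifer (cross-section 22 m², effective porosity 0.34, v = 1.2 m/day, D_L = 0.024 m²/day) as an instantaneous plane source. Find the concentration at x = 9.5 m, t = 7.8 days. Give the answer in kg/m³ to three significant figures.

0.136 kg/m³

For an instantaneous plane source, C(x,t) = M/(n_e·A·√(4πDt)) · exp(−(x−vt)²/(4Dt)), with n_e·A the pore (flow) area.
Plume center vt = 1.2 × 7.8 = 9.36 m, so the well at 9.5 m is 0.14 m downgradient of the peak.
√(4πDt) = 1.534 m, giving peak height M/(n_e·A·√(4πDt)) = 1.6/(0.34 × 22 × 1.534) = 0.1394 kg/m³.
(x−vt)²/(4Dt) = (0.14)²/(4 × 0.024 × 7.8) = 0.02618; exp(−0.02618) = 0.9742.
C = 0.1394 × 0.9742 = 0.136 kg/m³.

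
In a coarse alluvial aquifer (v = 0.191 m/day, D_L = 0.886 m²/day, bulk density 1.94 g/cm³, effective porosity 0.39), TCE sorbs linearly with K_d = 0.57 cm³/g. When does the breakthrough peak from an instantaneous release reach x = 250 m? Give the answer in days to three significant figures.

4930 days

Retardation factor R = 1 + ρ_b·K_d/n = 1 + 1.94 × 0.57/0.39 = 3.835.
Sorption retards both mechanisms: v_R = v/R = 0.04980 m/day, D_R = D/R = 0.2310 m²/day.
Peak time from v_R²t² + 2D_R t − x² = 0: t = (√(D_R² + v_R²x²) − D_R)/v_R².
√(D_R² + v_R²x²) = √(0.2310² + 0.04980² × 250²) = 12.45; v_R² = 0.002480.
t = (12.45 − 0.2310)/0.002480 = 4930 days.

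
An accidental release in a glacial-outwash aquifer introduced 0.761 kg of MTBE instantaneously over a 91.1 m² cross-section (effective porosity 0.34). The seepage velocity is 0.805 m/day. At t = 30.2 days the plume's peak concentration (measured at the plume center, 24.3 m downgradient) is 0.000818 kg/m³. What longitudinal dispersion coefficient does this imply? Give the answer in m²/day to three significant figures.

2.38 m²/day

At the plume center C_max = M/(n_e·A·√(4πDt)), so D = M²/(4πt·(n_e·A·C_max)²).
n_e·A·C_max = 0.34 × 91.1 × 0.000818 = 0.02534 kg/m.
D = 0.761²/(4π × 30.2 × 0.02534²) = 2.38 m²/day.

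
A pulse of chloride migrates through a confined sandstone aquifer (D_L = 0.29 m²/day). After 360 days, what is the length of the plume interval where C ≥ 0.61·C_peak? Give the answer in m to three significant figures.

The plume is Gaussian with σ = √(2Dt) = √(2 × 0.29 × 360) = 14.45 m.
C/C_peak = exp(−Δx²/(2σ²)) = 0.61 ⇒ Δx = σ·√(−2 ln 0.61) = 14.45 × 0.9943 = 14.37 m.
Width = 2Δx = 28.7 m.

28.7 m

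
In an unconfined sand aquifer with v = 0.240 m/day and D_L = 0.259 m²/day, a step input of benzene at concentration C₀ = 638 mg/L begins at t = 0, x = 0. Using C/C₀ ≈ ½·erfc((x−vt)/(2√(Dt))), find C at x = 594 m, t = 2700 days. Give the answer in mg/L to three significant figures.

591 mg/L

For a continuous step input, C/C₀ ≈ ½·erfc((x−vt)/(2√(Dt))).
vt = 0.240 × 2700 = 648 m and 2√(Dt) = 2√(0.259 × 2700) = 52.89 m.
Argument (x−vt)/(2√(Dt)) = (594 − 648)/52.89 = -1.021; ½·erfc(-1.021) = 0.9256.
C = 638 × 0.9256 = 591 mg/L.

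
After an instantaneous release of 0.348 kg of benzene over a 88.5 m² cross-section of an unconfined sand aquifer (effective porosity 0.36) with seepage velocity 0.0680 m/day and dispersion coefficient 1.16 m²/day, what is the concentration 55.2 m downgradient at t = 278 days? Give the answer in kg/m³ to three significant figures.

For an instantaneous plane source, C(x,t) = M/(n_e·A·√(4πDt)) · exp(−(x−vt)²/(4Dt)), with n_e·A the pore (flow) area.
Plume center vt = 0.0680 × 278 = 18.904 m, so the well at 55.2 m is 36.296 m downgradient of the peak.
√(4πDt) = 63.66 m, giving peak height M/(n_e·A·√(4πDt)) = 0.348/(0.36 × 88.5 × 63.66) = 0.0001716 kg/m³.
(x−vt)²/(4Dt) = (36.296)²/(4 × 1.16 × 278) = 1.021; exp(−1.021) = 0.3602.
C = 0.0001716 × 0.3602 = 6.18e-05 kg/m³.

6.18e-05 kg/m³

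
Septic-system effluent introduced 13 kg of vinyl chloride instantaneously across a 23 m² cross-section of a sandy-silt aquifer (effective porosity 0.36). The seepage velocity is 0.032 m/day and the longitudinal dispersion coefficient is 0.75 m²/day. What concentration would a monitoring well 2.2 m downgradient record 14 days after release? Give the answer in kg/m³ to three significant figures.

For an instantaneous plane source, C(x,t) = M/(n_e·A·√(4πDt)) · exp(−(x−vt)²/(4Dt)), with n_e·A the pore (flow) area.
Plume center vt = 0.032 × 14 = 0.448 m, so the well at 2.2 m is 1.752 m downgradient of the peak.
√(4πDt) = 11.49 m, giving peak height M/(n_e·A·√(4πDt)) = 13/(0.36 × 23 × 11.49) = 0.1366 kg/m³.
(x−vt)²/(4Dt) = (1.752)²/(4 × 0.75 × 14) = 0.07308; exp(−0.07308) = 0.9295.
C = 0.1366 × 0.9295 = 0.127 kg/m³.

0.127 kg/m³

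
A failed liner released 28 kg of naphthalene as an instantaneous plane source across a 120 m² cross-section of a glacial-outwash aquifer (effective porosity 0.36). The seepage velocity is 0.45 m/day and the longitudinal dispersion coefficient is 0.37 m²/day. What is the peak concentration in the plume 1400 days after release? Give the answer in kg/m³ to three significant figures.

0.00803 kg/m³

The peak of an instantaneous 1D plume sits at x = vt; there the Gaussian factor is 1 and C_max = M/(n_e·A·√(4πDt)), where n_e·A is the pore area the mass is dissolved in.
√(4πDt) = √(4π × 0.37 × 1400) = 80.68 m, so C_max = 28/(0.36 × 120 × 80.68) = 0.00803 kg/m³.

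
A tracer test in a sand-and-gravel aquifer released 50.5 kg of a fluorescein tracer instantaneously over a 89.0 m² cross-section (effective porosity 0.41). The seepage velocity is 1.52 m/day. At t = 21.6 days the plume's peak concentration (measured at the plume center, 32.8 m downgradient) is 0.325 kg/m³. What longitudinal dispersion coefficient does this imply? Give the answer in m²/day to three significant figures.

At the plume center C_max = M/(n_e·A·√(4πDt)), so D = M²/(4πt·(n_e·A·C_max)²).
n_e·A·C_max = 0.41 × 89.0 × 0.325 = 11.86 kg/m.
D = 50.5²/(4π × 21.6 × 11.86²) = 0.0668 m²/day.

0.0668 m²/day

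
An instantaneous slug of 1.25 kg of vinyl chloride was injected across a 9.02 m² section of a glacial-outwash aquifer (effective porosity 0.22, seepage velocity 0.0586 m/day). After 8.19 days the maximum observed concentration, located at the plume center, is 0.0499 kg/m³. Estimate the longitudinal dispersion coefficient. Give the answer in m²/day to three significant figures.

At the plume center C_max = M/(n_e·A·√(4πDt)), so D = M²/(4πt·(n_e·A·C_max)²).
n_e·A·C_max = 0.22 × 9.02 × 0.0499 = 0.09902 kg/m.
D = 1.25²/(4π × 8.19 × 0.09902²) = 1.55 m²/day.

1.55 m²/day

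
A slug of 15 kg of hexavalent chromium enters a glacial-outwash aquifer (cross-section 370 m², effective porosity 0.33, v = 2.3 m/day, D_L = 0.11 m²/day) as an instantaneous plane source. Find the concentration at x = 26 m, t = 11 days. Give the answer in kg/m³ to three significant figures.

0.0285 kg/m³

For an instantaneous plane source, C(x,t) = M/(n_e·A·√(4πDt)) · exp(−(x−vt)²/(4Dt)), with n_e·A the pore (flow) area.
Plume center vt = 2.3 × 11 = 25.3 m, so the well at 26 m is 0.7 m downgradient of the peak.
√(4πDt) = 3.899 m, giving peak height M/(n_e·A·√(4πDt)) = 15/(0.33 × 370 × 3.899) = 0.03151 kg/m³.
(x−vt)²/(4Dt) = (0.7)²/(4 × 0.11 × 11) = 0.1012; exp(−0.1012) = 0.9038.
C = 0.03151 × 0.9038 = 0.0285 kg/m³.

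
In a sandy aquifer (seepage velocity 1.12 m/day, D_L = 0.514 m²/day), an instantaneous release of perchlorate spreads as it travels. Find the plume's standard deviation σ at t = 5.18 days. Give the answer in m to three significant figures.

2.31 m

Dispersive spreading gives a Gaussian with σ² = 2Dt; advection only shifts the center.
σ = √(2 × 0.514 × 5.18) = 2.31 m.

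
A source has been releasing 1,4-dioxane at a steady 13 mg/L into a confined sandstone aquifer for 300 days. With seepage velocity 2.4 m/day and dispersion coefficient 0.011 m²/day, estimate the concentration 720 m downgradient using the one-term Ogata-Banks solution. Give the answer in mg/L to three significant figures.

6.50 mg/L

For a continuous step input, C/C₀ ≈ ½·erfc((x−vt)/(2√(Dt))).
vt = 2.4 × 300 = 720 m and 2√(Dt) = 2√(0.011 × 300) = 3.633 m.
Argument (x−vt)/(2√(Dt)) = (720 − 720)/3.633 = 0; ½·erfc(0) = 0.5000.
C = 13 × 0.5000 = 6.50 mg/L.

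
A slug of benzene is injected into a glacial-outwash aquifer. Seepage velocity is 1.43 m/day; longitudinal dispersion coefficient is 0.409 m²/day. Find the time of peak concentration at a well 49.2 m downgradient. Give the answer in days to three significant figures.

For the 1D instantaneous-source solution, setting ∂C/∂t = 0 at fixed x gives v²t² + 2Dt − x² = 0, so t = (√(D² + v²x²) − D)/v².
√(D² + v²x²) = √(0.409² + 1.43² × 49.2²) = 70.36; v² = 2.0449.
t = (70.36 − 0.409)/2.0449 = 34.2 days (vs. the pure-advection estimate x/v = 34.4 d).

34.2 days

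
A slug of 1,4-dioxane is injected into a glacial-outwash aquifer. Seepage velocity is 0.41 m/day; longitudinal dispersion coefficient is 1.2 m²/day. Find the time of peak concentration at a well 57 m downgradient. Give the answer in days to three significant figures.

For the 1D instantaneous-source solution, setting ∂C/∂t = 0 at fixed x gives v²t² + 2Dt − x² = 0, so t = (√(D² + v²x²) − D)/v².
√(D² + v²x²) = √(1.2² + 0.41² × 57²) = 23.40; v² = 0.1681.
t = (23.40 − 1.2)/0.1681 = 132 days (vs. the pure-advection estimate x/v = 139 d).

132 days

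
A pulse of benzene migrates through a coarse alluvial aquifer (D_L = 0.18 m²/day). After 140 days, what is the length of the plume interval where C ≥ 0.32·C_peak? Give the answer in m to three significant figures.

21.4 m

The plume is Gaussian with σ = √(2Dt) = √(2 × 0.18 × 140) = 7.099 m.
C/C_peak = exp(−Δx²/(2σ²)) = 0.32 ⇒ Δx = σ·√(−2 ln 0.32) = 7.099 × 1.510 = 10.72 m.
Width = 2Δx = 21.4 m.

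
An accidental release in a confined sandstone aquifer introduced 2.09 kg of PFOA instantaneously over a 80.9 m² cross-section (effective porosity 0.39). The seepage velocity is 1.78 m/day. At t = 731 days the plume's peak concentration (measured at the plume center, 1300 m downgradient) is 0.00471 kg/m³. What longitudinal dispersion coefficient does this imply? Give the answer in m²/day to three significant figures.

At the plume center C_max = M/(n_e·A·√(4πDt)), so D = M²/(4πt·(n_e·A·C_max)²).
n_e·A·C_max = 0.39 × 80.9 × 0.00471 = 0.1486 kg/m.
D = 2.09²/(4π × 731 × 0.1486²) = 0.0215 m²/day.

0.0215 m²/day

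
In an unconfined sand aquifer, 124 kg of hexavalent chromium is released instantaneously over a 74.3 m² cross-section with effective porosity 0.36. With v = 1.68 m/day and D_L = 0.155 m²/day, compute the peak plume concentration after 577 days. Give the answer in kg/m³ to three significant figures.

0.138 kg/m³

The peak of an instantaneous 1D plume sits at x = vt; there the Gaussian factor is 1 and C_max = M/(n_e·A·√(4πDt)), where n_e·A is the pore area the mass is dissolved in.
√(4πDt) = √(4π × 0.155 × 577) = 33.52 m, so C_max = 124/(0.36 × 74.3 × 33.52) = 0.138 kg/m³.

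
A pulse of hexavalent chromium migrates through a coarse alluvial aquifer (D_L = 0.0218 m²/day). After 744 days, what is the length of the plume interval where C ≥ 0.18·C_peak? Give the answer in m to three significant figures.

The plume is Gaussian with σ = √(2Dt) = √(2 × 0.0218 × 744) = 5.695 m.
C/C_peak = exp(−Δx²/(2σ²)) = 0.18 ⇒ Δx = σ·√(−2 ln 0.18) = 5.695 × 1.852 = 10.55 m.
Width = 2Δx = 21.1 m.

21.1 m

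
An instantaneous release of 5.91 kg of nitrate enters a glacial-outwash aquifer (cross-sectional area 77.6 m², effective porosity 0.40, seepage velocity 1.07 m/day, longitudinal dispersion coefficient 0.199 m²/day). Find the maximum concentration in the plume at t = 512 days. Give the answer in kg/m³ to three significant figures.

The peak of an instantaneous 1D plume sits at x = vt; there the Gaussian factor is 1 and C_max = M/(n_e·A·√(4πDt)), where n_e·A is the pore area the mass is dissolved in.
√(4πDt) = √(4π × 0.199 × 512) = 35.78 m, so C_max = 5.91/(0.40 × 77.6 × 35.78) = 0.00532 kg/m³.

0.00532 kg/m³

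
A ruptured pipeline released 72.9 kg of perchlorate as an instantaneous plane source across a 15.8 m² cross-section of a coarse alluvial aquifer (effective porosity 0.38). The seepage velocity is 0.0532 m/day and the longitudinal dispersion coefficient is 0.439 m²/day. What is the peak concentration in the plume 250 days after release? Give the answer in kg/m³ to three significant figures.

0.327 kg/m³

The peak of an instantaneous 1D plume sits at x = vt; there the Gaussian factor is 1 and C_max = M/(n_e·A·√(4πDt)), where n_e·A is the pore area the mass is dissolved in.
√(4πDt) = √(4π × 0.439 × 250) = 37.14 m, so C_max = 72.9/(0.38 × 15.8 × 37.14) = 0.327 kg/m³.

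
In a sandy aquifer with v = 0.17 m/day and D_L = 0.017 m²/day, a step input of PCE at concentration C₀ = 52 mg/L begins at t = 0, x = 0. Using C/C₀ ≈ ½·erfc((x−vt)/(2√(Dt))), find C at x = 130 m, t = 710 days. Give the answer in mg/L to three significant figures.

For a continuous step input, C/C₀ ≈ ½·erfc((x−vt)/(2√(Dt))).
vt = 0.17 × 710 = 120.7 m and 2√(Dt) = 2√(0.017 × 710) = 6.948 m.
Argument (x−vt)/(2√(Dt)) = (130 − 120.7)/6.948 = 1.339; ½·erfc(1.339) = 0.02914.
C = 52 × 0.02914 = 1.52 mg/L.

1.52 mg/L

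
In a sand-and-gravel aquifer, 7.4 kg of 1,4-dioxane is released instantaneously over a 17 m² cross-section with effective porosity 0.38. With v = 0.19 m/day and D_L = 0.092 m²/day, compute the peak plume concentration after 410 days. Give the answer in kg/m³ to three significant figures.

The peak of an instantaneous 1D plume sits at x = vt; there the Gaussian factor is 1 and C_max = M/(n_e·A·√(4πDt)), where n_e·A is the pore area the mass is dissolved in.
√(4πDt) = √(4π × 0.092 × 410) = 21.77 m, so C_max = 7.4/(0.38 × 17 × 21.77) = 0.0526 kg/m³.

0.0526 kg/m³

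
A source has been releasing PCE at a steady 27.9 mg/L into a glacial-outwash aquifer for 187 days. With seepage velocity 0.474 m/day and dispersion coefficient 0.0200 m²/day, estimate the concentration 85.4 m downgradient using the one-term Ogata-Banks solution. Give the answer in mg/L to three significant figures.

24.6 mg/L

For a continuous step input, C/C₀ ≈ ½·erfc((x−vt)/(2√(Dt))).
vt = 0.474 × 187 = 88.638 m and 2√(Dt) = 2√(0.0200 × 187) = 3.868 m.
Argument (x−vt)/(2√(Dt)) = (85.4 − 88.638)/3.868 = -0.8371; ½·erfc(-0.8371) = 0.8818.
C = 27.9 × 0.8818 = 24.6 mg/L.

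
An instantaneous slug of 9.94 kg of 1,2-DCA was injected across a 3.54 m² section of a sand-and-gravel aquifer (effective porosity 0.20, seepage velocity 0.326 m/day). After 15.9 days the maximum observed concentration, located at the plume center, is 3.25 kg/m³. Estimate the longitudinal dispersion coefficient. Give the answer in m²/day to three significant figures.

0.0934 m²/day

At the plume center C_max = M/(n_e·A·√(4πDt)), so D = M²/(4πt·(n_e·A·C_max)²).
n_e·A·C_max = 0.20 × 3.54 × 3.25 = 2.301 kg/m.
D = 9.94²/(4π × 15.9 × 2.301²) = 0.0934 m²/day.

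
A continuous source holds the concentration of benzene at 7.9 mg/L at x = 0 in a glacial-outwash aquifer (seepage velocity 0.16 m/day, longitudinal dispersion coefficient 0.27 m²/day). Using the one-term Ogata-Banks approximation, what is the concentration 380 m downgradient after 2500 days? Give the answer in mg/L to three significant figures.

5.58 mg/L

For a continuous step input, C/C₀ ≈ ½·erfc((x−vt)/(2√(Dt))).
vt = 0.16 × 2500 = 400 m and 2√(Dt) = 2√(0.27 × 2500) = 51.96 m.
Argument (x−vt)/(2√(Dt)) = (380 − 400)/51.96 = -0.3849; ½·erfc(-0.3849) = 0.7069.
C = 7.9 × 0.7069 = 5.58 mg/L.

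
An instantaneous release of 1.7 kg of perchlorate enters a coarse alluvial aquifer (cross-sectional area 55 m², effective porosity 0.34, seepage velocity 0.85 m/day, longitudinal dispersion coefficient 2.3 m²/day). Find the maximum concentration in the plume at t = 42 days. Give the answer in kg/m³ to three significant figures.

The peak of an instantaneous 1D plume sits at x = vt; there the Gaussian factor is 1 and C_max = M/(n_e·A·√(4πDt)), where n_e·A is the pore area the mass is dissolved in.
√(4πDt) = √(4π × 2.3 × 42) = 34.84 m, so C_max = 1.7/(0.34 × 55 × 34.84) = 0.00261 kg/m³.

0.00261 kg/m³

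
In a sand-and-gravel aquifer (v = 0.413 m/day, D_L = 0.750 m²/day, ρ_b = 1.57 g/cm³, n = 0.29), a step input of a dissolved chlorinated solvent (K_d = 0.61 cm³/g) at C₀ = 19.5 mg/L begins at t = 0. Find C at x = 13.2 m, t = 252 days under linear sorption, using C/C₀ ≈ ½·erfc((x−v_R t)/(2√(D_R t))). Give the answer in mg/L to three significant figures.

17.2 mg/L

Retardation factor R = 1 + ρ_b·K_d/n = 1 + 1.57 × 0.61/0.29 = 4.302.
Sorption retards both mechanisms: v_R = v/R = 0.09600 m/day, D_R = D/R = 0.1743 m²/day.
v_R·t = 0.09600 × 252 = 24.192 m; 2√(D_R t) = 13.25 m; argument = (13.2 − 24.192)/13.25 = -0.8296.
C = C₀ × ½·erfc(-0.8296) = 19.5 × 0.8796 = 17.2 mg/L.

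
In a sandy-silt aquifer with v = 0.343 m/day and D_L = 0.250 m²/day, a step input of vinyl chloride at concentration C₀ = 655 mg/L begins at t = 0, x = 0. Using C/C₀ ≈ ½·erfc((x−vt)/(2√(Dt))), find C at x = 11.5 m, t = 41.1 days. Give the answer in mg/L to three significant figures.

For a continuous step input, C/C₀ ≈ ½·erfc((x−vt)/(2√(Dt))).
vt = 0.343 × 41.1 = 14.0973 m and 2√(Dt) = 2√(0.250 × 41.1) = 6.411 m.
Argument (x−vt)/(2√(Dt)) = (11.5 − 14.0973)/6.411 = -0.4051; ½·erfc(-0.4051) = 0.7166.
C = 655 × 0.7166 = 469 mg/L.

469 mg/L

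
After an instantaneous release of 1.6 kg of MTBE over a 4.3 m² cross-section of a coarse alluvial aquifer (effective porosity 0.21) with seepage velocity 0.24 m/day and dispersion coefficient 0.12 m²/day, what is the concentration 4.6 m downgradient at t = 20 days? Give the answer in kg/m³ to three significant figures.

For an instantaneous plane source, C(x,t) = M/(n_e·A·√(4πDt)) · exp(−(x−vt)²/(4Dt)), with n_e·A the pore (flow) area.
Plume center vt = 0.24 × 20 = 4.8 m, so the well at 4.6 m is 0.2 m upgradient of the peak.
√(4πDt) = 5.492 m, giving peak height M/(n_e·A·√(4πDt)) = 1.6/(0.21 × 4.3 × 5.492) = 0.3226 kg/m³.
(x−vt)²/(4Dt) = (-0.2)²/(4 × 0.12 × 20) = 0.004167; exp(−0.004167) = 0.9958.
C = 0.3226 × 0.9958 = 0.321 kg/m³.

0.321 kg/m³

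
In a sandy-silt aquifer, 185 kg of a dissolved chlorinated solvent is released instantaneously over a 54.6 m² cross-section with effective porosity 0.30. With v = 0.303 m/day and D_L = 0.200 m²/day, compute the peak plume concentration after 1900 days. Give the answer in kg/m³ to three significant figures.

The peak of an instantaneous 1D plume sits at x = vt; there the Gaussian factor is 1 and C_max = M/(n_e·A·√(4πDt)), where n_e·A is the pore area the mass is dissolved in.
√(4πDt) = √(4π × 0.200 × 1900) = 69.10 m, so C_max = 185/(0.30 × 54.6 × 69.10) = 0.163 kg/m³.

0.163 kg/m³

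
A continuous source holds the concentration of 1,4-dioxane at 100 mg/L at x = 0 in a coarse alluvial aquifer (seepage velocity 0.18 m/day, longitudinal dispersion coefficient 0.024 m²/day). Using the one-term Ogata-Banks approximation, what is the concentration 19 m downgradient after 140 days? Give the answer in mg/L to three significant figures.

For a continuous step input, C/C₀ ≈ ½·erfc((x−vt)/(2√(Dt))).
vt = 0.18 × 140 = 25.2 m and 2√(Dt) = 2√(0.024 × 140) = 3.666 m.
Argument (x−vt)/(2√(Dt)) = (19 − 25.2)/3.666 = -1.691; ½·erfc(-1.691) = 0.9916.
C = 100 × 0.9916 = 99.2 mg/L.

99.2 mg/L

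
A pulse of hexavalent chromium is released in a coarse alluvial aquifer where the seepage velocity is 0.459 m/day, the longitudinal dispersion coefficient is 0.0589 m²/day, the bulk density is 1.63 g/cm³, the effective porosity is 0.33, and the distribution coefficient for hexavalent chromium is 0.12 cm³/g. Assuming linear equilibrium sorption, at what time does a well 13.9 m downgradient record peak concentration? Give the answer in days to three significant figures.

47.8 days

Retardation factor R = 1 + ρ_b·K_d/n = 1 + 1.63 × 0.12/0.33 = 1.593.
Sorption retards both mechanisms: v_R = v/R = 0.2881 m/day, D_R = D/R = 0.03697 m²/day.
Peak time from v_R²t² + 2D_R t − x² = 0: t = (√(D_R² + v_R²x²) − D_R)/v_R².
√(D_R² + v_R²x²) = √(0.03697² + 0.2881² × 13.9²) = 4.005; v_R² = 0.08300.
t = (4.005 − 0.03697)/0.08300 = 47.8 days.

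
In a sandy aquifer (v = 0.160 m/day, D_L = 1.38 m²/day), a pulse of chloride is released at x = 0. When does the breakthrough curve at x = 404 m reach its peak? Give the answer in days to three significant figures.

For the 1D instantaneous-source solution, setting ∂C/∂t = 0 at fixed x gives v²t² + 2Dt − x² = 0, so t = (√(D² + v²x²) − D)/v².
√(D² + v²x²) = √(1.38² + 0.160² × 404²) = 64.65; v² = 0.0256.
t = (64.65 − 1.38)/0.0256 = 2470 days (vs. the pure-advection estimate x/v = 2520 d).

2470 days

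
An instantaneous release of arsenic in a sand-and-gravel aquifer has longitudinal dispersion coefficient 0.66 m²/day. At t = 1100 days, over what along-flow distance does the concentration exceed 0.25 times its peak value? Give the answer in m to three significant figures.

127 m

The plume is Gaussian with σ = √(2Dt) = √(2 × 0.66 × 1100) = 38.11 m.
C/C_peak = exp(−Δx²/(2σ²)) = 0.25 ⇒ Δx = σ·√(−2 ln 0.25) = 38.11 × 1.665 = 63.45 m.
Width = 2Δx = 127 m.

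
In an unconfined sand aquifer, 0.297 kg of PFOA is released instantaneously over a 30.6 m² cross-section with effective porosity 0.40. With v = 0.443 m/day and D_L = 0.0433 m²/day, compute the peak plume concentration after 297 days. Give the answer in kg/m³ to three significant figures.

0.00191 kg/m³

The peak of an instantaneous 1D plume sits at x = vt; there the Gaussian factor is 1 and C_max = M/(n_e·A·√(4πDt)), where n_e·A is the pore area the mass is dissolved in.
√(4πDt) = √(4π × 0.0433 × 297) = 12.71 m, so C_max = 0.297/(0.40 × 30.6 × 12.71) = 0.00191 kg/m³.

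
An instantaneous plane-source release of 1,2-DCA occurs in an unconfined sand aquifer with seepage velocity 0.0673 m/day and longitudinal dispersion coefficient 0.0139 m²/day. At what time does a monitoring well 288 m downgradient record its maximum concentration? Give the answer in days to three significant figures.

4280 days

For the 1D instantaneous-source solution, setting ∂C/∂t = 0 at fixed x gives v²t² + 2Dt − x² = 0, so t = (√(D² + v²x²) − D)/v².
√(D² + v²x²) = √(0.0139² + 0.0673² × 288²) = 19.38; v² = 0.00452929.
t = (19.38 − 0.0139)/0.00452929 = 4280 days (vs. the pure-advection estimate x/v = 4280 d).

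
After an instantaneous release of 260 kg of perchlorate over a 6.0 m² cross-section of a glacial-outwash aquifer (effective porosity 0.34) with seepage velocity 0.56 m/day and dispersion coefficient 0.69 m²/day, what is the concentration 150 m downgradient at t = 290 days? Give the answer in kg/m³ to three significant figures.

2.10 kg/m³

For an instantaneous plane source, C(x,t) = M/(n_e·A·√(4πDt)) · exp(−(x−vt)²/(4Dt)), with n_e·A the pore (flow) area.
Plume center vt = 0.56 × 290 = 162.4 m, so the well at 150 m is 12.4 m upgradient of the peak.
√(4πDt) = 50.15 m, giving peak height M/(n_e·A·√(4πDt)) = 260/(0.34 × 6.0 × 50.15) = 2.541 kg/m³.
(x−vt)²/(4Dt) = (-12.4)²/(4 × 0.69 × 290) = 0.1921; exp(−0.1921) = 0.8252.
C = 2.541 × 0.8252 = 2.10 kg/m³.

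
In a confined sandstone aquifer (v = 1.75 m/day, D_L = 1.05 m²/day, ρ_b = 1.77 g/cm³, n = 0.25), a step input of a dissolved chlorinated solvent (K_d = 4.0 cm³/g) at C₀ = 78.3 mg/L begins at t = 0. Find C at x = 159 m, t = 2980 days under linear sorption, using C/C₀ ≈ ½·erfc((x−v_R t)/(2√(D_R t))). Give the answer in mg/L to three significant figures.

70.6 mg/L

Retardation factor R = 1 + ρ_b·K_d/n = 1 + 1.77 × 4.0/0.25 = 29.32.
Sorption retards both mechanisms: v_R = v/R = 0.05969 m/day, D_R = D/R = 0.03581 m²/day.
v_R·t = 0.05969 × 2980 = 177.8762 m; 2√(D_R t) = 20.66 m; argument = (159 − 177.8762)/20.66 = -0.9137.
C = C₀ × ½·erfc(-0.9137) = 78.3 × 0.9019 = 70.6 mg/L.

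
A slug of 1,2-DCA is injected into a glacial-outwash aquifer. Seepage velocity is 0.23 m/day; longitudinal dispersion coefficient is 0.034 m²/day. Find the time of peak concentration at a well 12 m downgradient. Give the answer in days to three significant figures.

For the 1D instantaneous-source solution, setting ∂C/∂t = 0 at fixed x gives v²t² + 2Dt − x² = 0, so t = (√(D² + v²x²) − D)/v².
√(D² + v²x²) = √(0.034² + 0.23² × 12²) = 2.760; v² = 0.0529.
t = (2.760 − 0.034)/0.0529 = 51.5 days (vs. the pure-advection estimate x/v = 52.2 d).

51.5 days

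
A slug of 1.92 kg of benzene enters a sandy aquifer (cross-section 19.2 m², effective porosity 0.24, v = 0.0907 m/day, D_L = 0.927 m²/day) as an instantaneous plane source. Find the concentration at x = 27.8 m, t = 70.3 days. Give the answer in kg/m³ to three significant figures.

0.00250 kg/m³

For an instantaneous plane source, C(x,t) = M/(n_e·A·√(4πDt)) · exp(−(x−vt)²/(4Dt)), with n_e·A the pore (flow) area.
Plume center vt = 0.0907 × 70.3 = 6.37621 m, so the well at 27.8 m is 21.42379 m downgradient of the peak.
√(4πDt) = 28.62 m, giving peak height M/(n_e·A·√(4πDt)) = 1.92/(0.24 × 19.2 × 28.62) = 0.01456 kg/m³.
(x−vt)²/(4Dt) = (21.42379)²/(4 × 0.927 × 70.3) = 1.761; exp(−1.761) = 0.1719.
C = 0.01456 × 0.1719 = 0.00250 kg/m³.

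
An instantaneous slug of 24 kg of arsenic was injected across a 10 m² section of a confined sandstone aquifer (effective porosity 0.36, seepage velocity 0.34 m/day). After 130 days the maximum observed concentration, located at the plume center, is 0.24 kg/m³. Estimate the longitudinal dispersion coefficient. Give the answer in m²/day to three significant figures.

At the plume center C_max = M/(n_e·A·√(4πDt)), so D = M²/(4πt·(n_e·A·C_max)²).
n_e·A·C_max = 0.36 × 10 × 0.24 = 0.8640 kg/m.
D = 24²/(4π × 130 × 0.8640²) = 0.472 m²/day.

0.472 m²/day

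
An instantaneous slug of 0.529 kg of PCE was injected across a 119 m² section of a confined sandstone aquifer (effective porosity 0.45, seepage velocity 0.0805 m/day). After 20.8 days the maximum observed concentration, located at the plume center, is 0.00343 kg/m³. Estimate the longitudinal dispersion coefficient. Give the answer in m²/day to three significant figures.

At the plume center C_max = M/(n_e·A·√(4πDt)), so D = M²/(4πt·(n_e·A·C_max)²).
n_e·A·C_max = 0.45 × 119 × 0.00343 = 0.1837 kg/m.
D = 0.529²/(4π × 20.8 × 0.1837²) = 0.0317 m²/day.

0.0317 m²/day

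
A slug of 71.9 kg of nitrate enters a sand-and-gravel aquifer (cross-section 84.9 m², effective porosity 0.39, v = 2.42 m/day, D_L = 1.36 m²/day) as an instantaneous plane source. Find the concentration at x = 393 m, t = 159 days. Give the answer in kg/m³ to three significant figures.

0.0385 kg/m³

For an instantaneous plane source, C(x,t) = M/(n_e·A·√(4πDt)) · exp(−(x−vt)²/(4Dt)), with n_e·A the pore (flow) area.
Plume center vt = 2.42 × 159 = 384.78 m, so the well at 393 m is 8.22 m downgradient of the peak.
√(4πDt) = 52.13 m, giving peak height M/(n_e·A·√(4πDt)) = 71.9/(0.39 × 84.9 × 52.13) = 0.04166 kg/m³.
(x−vt)²/(4Dt) = (8.22)²/(4 × 1.36 × 159) = 0.07812; exp(−0.07812) = 0.9249.
C = 0.04166 × 0.9249 = 0.0385 kg/m³.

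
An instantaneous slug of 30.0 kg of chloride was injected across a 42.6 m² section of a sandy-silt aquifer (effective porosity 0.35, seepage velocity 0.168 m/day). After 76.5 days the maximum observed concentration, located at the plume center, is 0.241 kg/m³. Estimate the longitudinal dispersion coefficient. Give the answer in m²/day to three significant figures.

At the plume center C_max = M/(n_e·A·√(4πDt)), so D = M²/(4πt·(n_e·A·C_max)²).
n_e·A·C_max = 0.35 × 42.6 × 0.241 = 3.593 kg/m.
D = 30.0²/(4π × 76.5 × 3.593²) = 0.0725 m²/day.

0.0725 m²/day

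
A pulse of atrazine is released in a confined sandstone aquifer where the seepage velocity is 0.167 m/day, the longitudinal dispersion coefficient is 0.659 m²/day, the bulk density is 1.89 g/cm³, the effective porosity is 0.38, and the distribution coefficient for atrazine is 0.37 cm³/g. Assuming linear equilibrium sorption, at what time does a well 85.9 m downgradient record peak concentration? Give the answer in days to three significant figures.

Retardation factor R = 1 + ρ_b·K_d/n = 1 + 1.89 × 0.37/0.38 = 2.840.
Sorption retards both mechanisms: v_R = v/R = 0.05880 m/day, D_R = D/R = 0.2320 m²/day.
Peak time from v_R²t² + 2D_R t − x² = 0: t = (√(D_R² + v_R²x²) − D_R)/v_R².
√(D_R² + v_R²x²) = √(0.2320² + 0.05880² × 85.9²) = 5.056; v_R² = 0.003457.
t = (5.056 − 0.2320)/0.003457 = 1400 days.

1400 days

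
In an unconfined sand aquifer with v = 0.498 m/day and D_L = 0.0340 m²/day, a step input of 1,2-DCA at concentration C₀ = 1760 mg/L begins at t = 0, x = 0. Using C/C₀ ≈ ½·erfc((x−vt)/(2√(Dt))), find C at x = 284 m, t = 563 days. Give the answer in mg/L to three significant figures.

491 mg/L

For a continuous step input, C/C₀ ≈ ½·erfc((x−vt)/(2√(Dt))).
vt = 0.498 × 563 = 280.374 m and 2√(Dt) = 2√(0.0340 × 563) = 8.750 m.
Argument (x−vt)/(2√(Dt)) = (284 − 280.374)/8.750 = 0.4144; ½·erfc(0.4144) = 0.2789.
C = 1760 × 0.2789 = 491 mg/L.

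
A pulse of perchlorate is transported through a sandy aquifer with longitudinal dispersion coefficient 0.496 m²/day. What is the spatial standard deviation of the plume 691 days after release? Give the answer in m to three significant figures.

Dispersive spreading gives a Gaussian with σ² = 2Dt; advection only shifts the center.
σ = √(2 × 0.496 × 691) = 26.2 m.

26.2 m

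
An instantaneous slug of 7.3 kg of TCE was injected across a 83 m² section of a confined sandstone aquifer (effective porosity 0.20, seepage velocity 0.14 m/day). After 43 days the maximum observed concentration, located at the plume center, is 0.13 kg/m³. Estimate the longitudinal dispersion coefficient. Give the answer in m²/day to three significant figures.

0.0212 m²/day

At the plume center C_max = M/(n_e·A·√(4πDt)), so D = M²/(4πt·(n_e·A·C_max)²).
n_e·A·C_max = 0.20 × 83 × 0.13 = 2.158 kg/m.
D = 7.3²/(4π × 43 × 2.158²) = 0.0212 m²/day.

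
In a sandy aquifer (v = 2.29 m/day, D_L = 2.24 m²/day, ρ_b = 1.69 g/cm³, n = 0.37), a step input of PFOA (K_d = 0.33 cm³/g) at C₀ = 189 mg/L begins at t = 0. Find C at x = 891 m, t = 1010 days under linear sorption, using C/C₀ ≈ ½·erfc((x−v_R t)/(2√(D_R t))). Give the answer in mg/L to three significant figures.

146 mg/L

Retardation factor R = 1 + ρ_b·K_d/n = 1 + 1.69 × 0.33/0.37 = 2.507.
Sorption retards both mechanisms: v_R = v/R = 0.9134 m/day, D_R = D/R = 0.8935 m²/day.
v_R·t = 0.9134 × 1010 = 922.534 m; 2√(D_R t) = 60.08 m; argument = (891 − 922.534)/60.08 = -0.5249.
C = C₀ × ½·erfc(-0.5249) = 189 × 0.7711 = 146 mg/L.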